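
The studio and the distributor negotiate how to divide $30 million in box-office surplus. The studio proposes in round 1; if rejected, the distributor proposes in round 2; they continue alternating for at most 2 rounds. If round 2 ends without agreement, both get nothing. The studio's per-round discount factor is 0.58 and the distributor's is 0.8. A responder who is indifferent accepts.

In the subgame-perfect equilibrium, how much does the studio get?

6

Round 2 (the distributor proposes): the studio will accept anything ≥ 0, so the distributor offers 0 and keeps 30.
Round 1 (the studio proposes): the distributor can get 30 next round, worth 0.8 × 30 = 24 now. The studio offers 24 and keeps 30 − 24 = 6.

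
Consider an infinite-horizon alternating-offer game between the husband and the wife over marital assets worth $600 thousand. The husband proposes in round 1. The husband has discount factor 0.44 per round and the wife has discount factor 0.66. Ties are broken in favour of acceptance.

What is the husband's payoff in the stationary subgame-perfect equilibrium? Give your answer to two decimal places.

Let x be the husband's share when the husband proposes and y be the wife's share when the wife proposes.
The wife accepts iff offered ≥ 0.66·y, so x = 600 − 0.66y. Symmetrically y = 600 − 0.44x.
Substituting: x = 600 − 0.66(600 − 0.44x), giving x(1 − 0.44·0.66) = 600(1 − 0.66).
So x = 600 × 0.34 / 0.7096 ≈ 287.4859, and the wife receives 600 − x ≈ 312.5141.

287.49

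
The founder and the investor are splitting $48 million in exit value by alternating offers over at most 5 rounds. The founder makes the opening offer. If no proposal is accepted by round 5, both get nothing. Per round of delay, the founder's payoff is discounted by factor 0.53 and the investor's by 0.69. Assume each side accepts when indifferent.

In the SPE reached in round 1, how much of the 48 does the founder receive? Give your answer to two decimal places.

Round 5 (the founder proposes): rejection yields 0 for the investor; the founder offers 0 and keeps 48.
Round 4 (the investor proposes): the founder can get 48 next round, worth 0.53 × 48 = 25.44 now; the investor offers that and keeps 22.56.
Round 3 (the founder proposes): the investor can get 22.56 next round, worth 0.69 × 22.56 = 15.5664 now; the founder offers that and keeps 32.4336.
Round 2 (the investor proposes): the founder can get 32.4336 next round, worth 0.53 × 32.4336 = 17.189808 now, so the investor offers 17.189808, keeping 30.810192.
Round 1 (the founder proposes): the investor can get 30.810192 next round, worth 0.69 × 30.810192 = 21.25903248 now, so the founder offers 21.25903248, keeping 26.74096752.

26.74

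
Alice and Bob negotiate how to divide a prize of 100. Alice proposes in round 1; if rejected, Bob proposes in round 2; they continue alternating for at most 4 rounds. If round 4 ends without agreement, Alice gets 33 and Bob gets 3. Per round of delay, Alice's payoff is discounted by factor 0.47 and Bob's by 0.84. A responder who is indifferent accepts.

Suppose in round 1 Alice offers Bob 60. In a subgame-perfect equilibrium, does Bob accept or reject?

Round 4 (Bob proposes): Alice gets 33 if talks fail, so Bob offers 33 and keeps 67.
Round 3 (Alice proposes): Bob can get 67 next round, worth 0.84 × 67 = 56.28 now, so Alice offers 56.28, keeping 43.72.
Round 2 (Bob proposes): Alice can get 43.72 next round, worth 0.47 × 43.72 = 20.5484 now. Bob offers 20.5484 and keeps 100 − 20.5484 = 79.4516.
So by rejecting in round 1, Bob gets 79.4516 next round, worth 0.84 × 79.4516 = 66.739344 now.
Offer 60 < 66.739344, so Bob rejects.

Reject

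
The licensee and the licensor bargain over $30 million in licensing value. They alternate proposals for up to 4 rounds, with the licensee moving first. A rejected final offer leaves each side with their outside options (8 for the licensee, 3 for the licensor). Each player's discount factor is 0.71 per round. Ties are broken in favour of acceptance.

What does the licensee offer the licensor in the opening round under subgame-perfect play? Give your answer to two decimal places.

14.05

Round 4 (the licensor proposes): the licensee gets 8 if talks fail, so the licensor offers 8 and keeps 22.
Round 3 (the licensee proposes): the licensor can get 22 next round, worth 0.71 × 22 = 15.62 now, so the licensee offers 15.62, keeping 14.38.
Round 2 (the licensor proposes): the licensee can get 14.38 next round, worth 0.71 × 14.38 = 10.2098 now; the licensor offers that and keeps 19.7902.
Round 1 (the licensee proposes): the licensor can get 19.7902 next round, worth 0.71 × 19.7902 = 14.051042 now. The licensee offers 14.051042 and keeps 30 − 14.051042 = 15.948958.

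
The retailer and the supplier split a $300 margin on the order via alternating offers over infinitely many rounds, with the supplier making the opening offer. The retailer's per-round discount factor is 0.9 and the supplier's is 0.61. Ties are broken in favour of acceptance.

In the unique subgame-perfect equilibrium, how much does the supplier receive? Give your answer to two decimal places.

In a stationary SPE each proposer offers the other exactly their discounted continuation value.
If the supplier keeps x when proposing and the retailer keeps y when proposing, then x = 300 − 0.9y and y = 300 − 0.61x.
Solving: x = 300(1 − 0.9) / (1 − 0.61·0.9) = 30 / 0.451 ≈ 66.5188.
The retailer gets 300 − 66.5188 ≈ 233.4812.

66.52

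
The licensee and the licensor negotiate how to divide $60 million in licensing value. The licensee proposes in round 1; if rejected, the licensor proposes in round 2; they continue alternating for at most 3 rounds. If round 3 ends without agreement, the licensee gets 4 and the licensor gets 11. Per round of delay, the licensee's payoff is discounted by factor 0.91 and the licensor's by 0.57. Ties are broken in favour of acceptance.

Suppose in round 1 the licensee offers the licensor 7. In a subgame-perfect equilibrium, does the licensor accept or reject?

Work out the licensor's continuation value if the offer is rejected.
Round 3 (the licensee proposes): the licensor gets 11 if talks fail, so the licensee offers 11 and keeps 49.
Round 2 (the licensor proposes): the licensee can get 49 next round, worth 0.91 × 49 = 44.59 now, so the licensor offers 44.59, keeping 15.41.
So by rejecting in round 1, the licensor gets 15.41 next round, worth 0.57 × 15.41 = 8.7837 now.
Offer 7 < 8.7837, so the licensor rejects.

Reject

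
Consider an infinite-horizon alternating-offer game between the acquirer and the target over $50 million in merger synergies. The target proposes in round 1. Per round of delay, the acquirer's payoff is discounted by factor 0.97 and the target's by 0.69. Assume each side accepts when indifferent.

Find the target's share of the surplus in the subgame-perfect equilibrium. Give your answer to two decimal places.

When the target proposes, the acquirer accepts any offer worth at least 0.97 times what the acquirer would get by proposing next round; and vice versa.
This gives x = 50 − 0.97y and y = 50 − 0.69x, where x and y are each side's share when it proposes.
Hence (1 − 0.97·0.69)x = 50(1 − 0.97), i.e. 0.3307·x = 1.5.
x ≈ 4.5358; the acquirer's share is 50 − x ≈ 45.4642.

4.54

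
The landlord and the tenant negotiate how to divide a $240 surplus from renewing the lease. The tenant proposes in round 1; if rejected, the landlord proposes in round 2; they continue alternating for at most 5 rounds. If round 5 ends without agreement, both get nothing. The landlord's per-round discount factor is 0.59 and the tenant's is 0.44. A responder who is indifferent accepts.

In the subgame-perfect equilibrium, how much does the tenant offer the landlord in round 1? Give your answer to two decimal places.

Solve by backward induction from round 5.
Round 5 (the tenant proposes): rejection yields 0 for the landlord; the tenant offers 0 and keeps 240.
Round 4 (the landlord proposes): the tenant can get 240 next round, worth 0.44 × 240 = 105.6 now, so the landlord offers 105.6, keeping 134.4.
Round 3 (the tenant proposes): the landlord can get 134.4 next round, worth 0.59 × 134.4 = 79.296 now. The tenant offers 79.296 and keeps 240 − 79.296 = 160.704.
Round 2 (the landlord proposes): the tenant can get 160.704 next round, worth 0.44 × 160.704 = 70.70976 now, so the landlord offers 70.70976, keeping 169.29024.
Round 1 (the tenant proposes): the landlord can get 169.29024 next round, worth 0.59 × 169.29024 = 99.8812416 now; the tenant offers that and keeps 140.1187584.

99.88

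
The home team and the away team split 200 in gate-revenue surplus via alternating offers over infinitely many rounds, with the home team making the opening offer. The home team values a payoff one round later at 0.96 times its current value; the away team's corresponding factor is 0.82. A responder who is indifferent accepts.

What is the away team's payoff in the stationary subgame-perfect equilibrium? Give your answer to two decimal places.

In a stationary SPE each proposer offers the other exactly their discounted continuation value.
If the home team keeps x when proposing and the away team keeps y when proposing, then x = 200 − 0.82y and y = 200 − 0.96x.
Solving: x = 200(1 − 0.82) / (1 − 0.96·0.82) = 36 / 0.2128 ≈ 169.1729.
The away team gets 200 − 169.1729 ≈ 30.8271.

30.83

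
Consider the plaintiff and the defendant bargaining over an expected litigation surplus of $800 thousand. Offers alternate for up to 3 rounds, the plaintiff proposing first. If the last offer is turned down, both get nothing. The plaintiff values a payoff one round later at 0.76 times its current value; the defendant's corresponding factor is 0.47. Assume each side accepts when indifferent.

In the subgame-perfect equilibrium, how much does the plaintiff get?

Round 3 (the plaintiff proposes): the defendant will accept anything ≥ 0, so the plaintiff offers 0 and keeps 800.
Round 2 (the defendant proposes): the plaintiff can get 800 next round, worth 0.76 × 800 = 608 now, so the defendant offers 608, keeping 192.
Round 1 (the plaintiff proposes): the defendant can get 192 next round, worth 0.47 × 192 = 90.24 now. The plaintiff offers 90.24 and keeps 800 − 90.24 = 709.76.

709.76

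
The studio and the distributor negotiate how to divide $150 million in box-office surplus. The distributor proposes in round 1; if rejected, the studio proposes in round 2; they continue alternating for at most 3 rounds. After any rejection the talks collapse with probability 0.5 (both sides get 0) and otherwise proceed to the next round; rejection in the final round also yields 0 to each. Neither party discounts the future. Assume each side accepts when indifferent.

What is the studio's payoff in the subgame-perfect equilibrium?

37.5

By backward induction:
Round 3 (the distributor proposes): rejection yields 0 for the studio; the distributor offers 0 and keeps 150.
Round 2 (the studio proposes): rejecting gives the distributor an expected 0.5 × 150 = 75. The studio offers 75 and keeps 150 − 75 = 75.
Round 1 (the distributor proposes): rejecting gives the studio an expected 0.5 × 75 = 37.5, so the distributor offers 37.5, keeping 112.5.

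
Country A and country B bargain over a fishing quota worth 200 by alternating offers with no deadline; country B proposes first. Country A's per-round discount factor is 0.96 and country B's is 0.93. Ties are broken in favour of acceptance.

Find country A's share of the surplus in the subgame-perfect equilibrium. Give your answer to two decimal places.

In a stationary SPE each proposer offers the other exactly their discounted continuation value.
If country B keeps x when proposing and country A keeps y when proposing, then x = 200 − 0.96y and y = 200 − 0.93x.
Solving: x = 200(1 − 0.96) / (1 − 0.93·0.96) = 8 / 0.1072 ≈ 74.6269.
Country A gets 200 − 74.6269 ≈ 125.3731.

125.37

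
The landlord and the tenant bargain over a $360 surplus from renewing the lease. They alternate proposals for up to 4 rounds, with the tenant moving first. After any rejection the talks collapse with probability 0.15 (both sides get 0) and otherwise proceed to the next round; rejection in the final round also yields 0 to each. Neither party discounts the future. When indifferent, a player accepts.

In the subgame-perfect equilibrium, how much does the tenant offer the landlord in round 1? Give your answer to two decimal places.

266.99

Round 4 (the landlord proposes): rejection yields 0 for the tenant; the landlord offers 0 and keeps 360.
Round 3 (the tenant proposes): rejecting gives the landlord an expected 0.85 × 360 = 306; the tenant offers that and keeps 54.
Round 2 (the landlord proposes): rejecting gives the tenant an expected 0.85 × 54 = 45.9, so the landlord offers 45.9, keeping 314.1.
Round 1 (the tenant proposes): rejecting gives the landlord an expected 0.85 × 314.1 = 266.985, so the tenant offers 266.985, keeping 93.015.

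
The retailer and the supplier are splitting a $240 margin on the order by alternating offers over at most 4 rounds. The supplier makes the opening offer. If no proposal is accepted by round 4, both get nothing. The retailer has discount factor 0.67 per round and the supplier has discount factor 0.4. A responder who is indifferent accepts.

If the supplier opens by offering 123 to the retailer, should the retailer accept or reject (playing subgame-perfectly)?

Round 4 (the retailer proposes): rejection yields 0 for the supplier; the retailer offers 0 and keeps 240.
Round 3 (the supplier proposes): the retailer can get 240 next round, worth 0.67 × 240 = 160.8 now, so the supplier offers 160.8, keeping 79.2.
Round 2 (the retailer proposes): the supplier can get 79.2 next round, worth 0.4 × 79.2 = 31.68 now, so the retailer offers 31.68, keeping 208.32.
So by rejecting in round 1, the retailer gets 208.32 next round, worth 0.67 × 208.32 = 139.5744 now.
Offer 123 < 139.5744, so the retailer rejects.

Reject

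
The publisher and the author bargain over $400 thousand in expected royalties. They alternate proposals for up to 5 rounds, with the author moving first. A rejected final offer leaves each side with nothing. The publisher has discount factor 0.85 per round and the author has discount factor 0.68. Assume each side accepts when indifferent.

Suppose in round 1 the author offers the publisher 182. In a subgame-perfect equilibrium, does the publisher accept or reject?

Accept

Round 5 (the author proposes): rejection yields 0 for the publisher; the author offers 0 and keeps 400.
Round 4 (the publisher proposes): the author can get 400 next round, worth 0.68 × 400 = 272 now, so the publisher offers 272, keeping 128.
Round 3 (the author proposes): the publisher can get 128 next round, worth 0.85 × 128 = 108.8 now. The author offers 108.8 and keeps 400 − 108.8 = 291.2.
Round 2 (the publisher proposes): the author can get 291.2 next round, worth 0.68 × 291.2 = 198.016 now, so the publisher offers 198.016, keeping 201.984.
So by rejecting in round 1, the publisher gets 201.984 next round, worth 0.85 × 201.984 = 171.6864 now.
Offer 182 ≥ 171.6864, so the publisher accepts.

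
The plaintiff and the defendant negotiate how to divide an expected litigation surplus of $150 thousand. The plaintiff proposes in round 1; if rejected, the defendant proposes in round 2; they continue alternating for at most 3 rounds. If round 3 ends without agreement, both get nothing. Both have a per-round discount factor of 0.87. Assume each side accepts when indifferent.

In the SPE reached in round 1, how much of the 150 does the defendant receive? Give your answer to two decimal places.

Round 3 (the plaintiff proposes): rejection yields 0 for the defendant; the plaintiff offers 0 and keeps 150.
Round 2 (the defendant proposes): the plaintiff can get 150 next round, worth 0.87 × 150 = 130.5 now; the defendant offers that and keeps 19.5.
Round 1 (the plaintiff proposes): the defendant can get 19.5 next round, worth 0.87 × 19.5 = 16.965 now. The plaintiff offers 16.965 and keeps 150 − 16.965 = 133.035.

16.97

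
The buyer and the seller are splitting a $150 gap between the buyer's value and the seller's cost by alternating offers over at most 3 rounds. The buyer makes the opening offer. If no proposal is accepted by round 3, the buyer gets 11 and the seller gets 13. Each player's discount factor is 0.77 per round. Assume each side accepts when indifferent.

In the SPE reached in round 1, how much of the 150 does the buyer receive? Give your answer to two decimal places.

115.73

Round 3 (the buyer proposes): the seller gets 13 if talks fail, so the buyer offers 13 and keeps 137.
Round 2 (the seller proposes): the buyer can get 137 next round, worth 0.77 × 137 = 105.49 now; the seller offers that and keeps 44.51.
Round 1 (the buyer proposes): the seller can get 44.51 next round, worth 0.77 × 44.51 = 34.2727 now; the buyer offers that and keeps 115.7273.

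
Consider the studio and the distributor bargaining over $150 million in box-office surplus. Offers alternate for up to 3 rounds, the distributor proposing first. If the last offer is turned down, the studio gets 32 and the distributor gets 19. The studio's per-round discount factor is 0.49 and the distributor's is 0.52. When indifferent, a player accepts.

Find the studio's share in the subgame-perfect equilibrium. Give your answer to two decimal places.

43.43

Round 3 (the distributor proposes): the studio gets 32 if talks fail, so the distributor offers 32 and keeps 118.
Round 2 (the studio proposes): the distributor can get 118 next round, worth 0.52 × 118 = 61.36 now. The studio offers 61.36 and keeps 150 − 61.36 = 88.64.
Round 1 (the distributor proposes): the studio can get 88.64 next round, worth 0.49 × 88.64 = 43.4336 now. The distributor offers 43.4336 and keeps 150 − 43.4336 = 106.5664.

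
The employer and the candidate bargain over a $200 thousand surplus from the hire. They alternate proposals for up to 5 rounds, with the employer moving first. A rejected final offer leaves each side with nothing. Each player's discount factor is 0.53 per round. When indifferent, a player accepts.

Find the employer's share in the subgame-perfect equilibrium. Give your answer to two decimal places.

136.19

Round 5 (the employer proposes): the candidate will accept anything ≥ 0, so the employer offers 0 and keeps 200.
Round 4 (the candidate proposes): the employer can get 200 next round, worth 0.53 × 200 = 106 now; the candidate offers that and keeps 94.
Round 3 (the employer proposes): the candidate can get 94 next round, worth 0.53 × 94 = 49.82 now; the employer offers that and keeps 150.18.
Round 2 (the candidate proposes): the employer can get 150.18 next round, worth 0.53 × 150.18 = 79.5954 now, so the candidate offers 79.5954, keeping 120.4046.
Round 1 (the employer proposes): the candidate can get 120.4046 next round, worth 0.53 × 120.4046 = 63.814438 now, so the employer offers 63.814438, keeping 136.185562.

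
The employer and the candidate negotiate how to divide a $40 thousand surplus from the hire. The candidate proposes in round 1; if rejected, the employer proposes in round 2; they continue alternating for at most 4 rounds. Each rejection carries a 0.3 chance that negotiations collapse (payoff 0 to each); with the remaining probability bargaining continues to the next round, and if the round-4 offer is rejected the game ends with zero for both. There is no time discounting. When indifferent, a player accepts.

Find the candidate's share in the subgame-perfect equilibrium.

17.88

Round 4 (the employer proposes): the candidate will accept anything ≥ 0, so the employer offers 0 and keeps 40.
Round 3 (the candidate proposes): rejecting gives the employer an expected 0.7 × 40 = 28. The candidate offers 28 and keeps 40 − 28 = 12.
Round 2 (the employer proposes): rejecting gives the candidate an expected 0.7 × 12 = 8.4, so the employer offers 8.4, keeping 31.6.
Round 1 (the candidate proposes): rejecting gives the employer an expected 0.7 × 31.6 = 22.12, so the candidate offers 22.12, keeping 17.88.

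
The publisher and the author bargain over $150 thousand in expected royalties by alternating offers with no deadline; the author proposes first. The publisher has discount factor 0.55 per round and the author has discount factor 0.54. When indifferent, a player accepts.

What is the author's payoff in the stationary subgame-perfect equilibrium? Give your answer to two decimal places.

96.02

Let x be the author's share when the author proposes and y be the publisher's share when the publisher proposes.
The publisher accepts iff offered ≥ 0.55·y, so x = 150 − 0.55y. Symmetrically y = 150 − 0.54x.
Substituting: x = 150 − 0.55(150 − 0.54x), giving x(1 − 0.54·0.55) = 150(1 − 0.55).
So x = 150 × 0.45 / 0.703 ≈ 96.0171, and the publisher receives 150 − x ≈ 53.9829.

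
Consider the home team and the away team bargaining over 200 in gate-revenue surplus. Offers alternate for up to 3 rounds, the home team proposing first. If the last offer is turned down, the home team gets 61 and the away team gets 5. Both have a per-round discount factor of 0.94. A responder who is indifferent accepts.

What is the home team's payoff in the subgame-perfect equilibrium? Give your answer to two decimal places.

184.30

Round 3 (the home team proposes): the away team gets 5 if talks fail, so the home team offers 5 and keeps 195.
Round 2 (the away team proposes): the home team can get 195 next round, worth 0.94 × 195 = 183.3 now. The away team offers 183.3 and keeps 200 − 183.3 = 16.7.
Round 1 (the home team proposes): the away team can get 16.7 next round, worth 0.94 × 16.7 = 15.698 now; the home team offers that and keeps 184.302.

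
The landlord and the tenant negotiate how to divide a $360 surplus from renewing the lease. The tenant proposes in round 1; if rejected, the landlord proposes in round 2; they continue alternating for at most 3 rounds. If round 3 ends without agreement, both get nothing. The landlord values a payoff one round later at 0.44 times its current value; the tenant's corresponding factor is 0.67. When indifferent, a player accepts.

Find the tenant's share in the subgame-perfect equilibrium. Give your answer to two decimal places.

307.73

Round 3 (the tenant proposes): the landlord will accept anything ≥ 0, so the tenant offers 0 and keeps 360.
Round 2 (the landlord proposes): the tenant can get 360 next round, worth 0.67 × 360 = 241.2 now; the landlord offers that and keeps 118.8.
Round 1 (the tenant proposes): the landlord can get 118.8 next round, worth 0.44 × 118.8 = 52.272 now; the tenant offers that and keeps 307.728.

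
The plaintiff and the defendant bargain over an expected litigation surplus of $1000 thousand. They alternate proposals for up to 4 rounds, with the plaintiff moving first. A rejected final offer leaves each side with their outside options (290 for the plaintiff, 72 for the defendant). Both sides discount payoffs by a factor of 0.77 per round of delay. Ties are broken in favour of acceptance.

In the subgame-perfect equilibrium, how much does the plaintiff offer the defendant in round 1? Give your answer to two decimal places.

501.24

Round 4 (the defendant proposes): the plaintiff gets 290 if talks fail, so the defendant offers 290 and keeps 710.
Round 3 (the plaintiff proposes): the defendant can get 710 next round, worth 0.77 × 710 = 546.7 now, so the plaintiff offers 546.7, keeping 453.3.
Round 2 (the defendant proposes): the plaintiff can get 453.3 next round, worth 0.77 × 453.3 = 349.041 now, so the defendant offers 349.041, keeping 650.959.
Round 1 (the plaintiff proposes): the defendant can get 650.959 next round, worth 0.77 × 650.959 = 501.23843 now; the plaintiff offers that and keeps 498.76157.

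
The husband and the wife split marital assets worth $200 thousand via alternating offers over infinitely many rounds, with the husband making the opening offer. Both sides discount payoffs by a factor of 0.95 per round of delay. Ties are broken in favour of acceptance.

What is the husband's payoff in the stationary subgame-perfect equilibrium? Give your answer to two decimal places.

In a stationary SPE each proposer offers the other exactly their discounted continuation value.
If the husband keeps x when proposing and the wife keeps y when proposing, then x = 200 − 0.95y and y = 200 − 0.95x.
Solving: x = 200(1 − 0.95) / (1 − 0.95·0.95) = 10 / 0.0975 ≈ 102.5641.
The wife gets 200 − 102.5641 ≈ 97.4359.

102.56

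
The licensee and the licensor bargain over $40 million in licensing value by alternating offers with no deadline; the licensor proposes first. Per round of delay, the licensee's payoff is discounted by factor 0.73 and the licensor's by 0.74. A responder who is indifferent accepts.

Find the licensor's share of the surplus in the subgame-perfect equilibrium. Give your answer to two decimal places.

23.49

In a stationary SPE each proposer offers the other exactly their discounted continuation value.
If the licensor keeps x when proposing and the licensee keeps y when proposing, then x = 40 − 0.73y and y = 40 − 0.74x.
Solving: x = 40(1 − 0.73) / (1 − 0.74·0.73) = 10.8 / 0.4598 ≈ 23.4885.
The licensee gets 40 − 23.4885 ≈ 16.5115.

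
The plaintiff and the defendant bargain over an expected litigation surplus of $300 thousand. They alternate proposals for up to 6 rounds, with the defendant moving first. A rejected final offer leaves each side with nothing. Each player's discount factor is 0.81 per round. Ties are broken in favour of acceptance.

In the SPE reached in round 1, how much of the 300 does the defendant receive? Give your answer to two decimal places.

Round 6 (the plaintiff proposes): the defendant will accept anything ≥ 0, so the plaintiff offers 0 and keeps 300.
Round 5 (the defendant proposes): the plaintiff can get 300 next round, worth 0.81 × 300 = 243 now, so the defendant offers 243, keeping 57.
Round 4 (the plaintiff proposes): the defendant can get 57 next round, worth 0.81 × 57 = 46.17 now. The plaintiff offers 46.17 and keeps 300 − 46.17 = 253.83.
Round 3 (the defendant proposes): the plaintiff can get 253.83 next round, worth 0.81 × 253.83 = 205.6023 now. The defendant offers 205.6023 and keeps 300 − 205.6023 = 94.3977.
Round 2 (the plaintiff proposes): the defendant can get 94.3977 next round, worth 0.81 × 94.3977 = 76.462137 now. The plaintiff offers 76.462137 and keeps 300 − 76.462137 = 223.537863.
Round 1 (the defendant proposes): the plaintiff can get 223.537863 next round, worth 0.81 × 223.537863 = 181.06566903 now, so the defendant offers 181.06566903, keeping 118.93433097.

118.93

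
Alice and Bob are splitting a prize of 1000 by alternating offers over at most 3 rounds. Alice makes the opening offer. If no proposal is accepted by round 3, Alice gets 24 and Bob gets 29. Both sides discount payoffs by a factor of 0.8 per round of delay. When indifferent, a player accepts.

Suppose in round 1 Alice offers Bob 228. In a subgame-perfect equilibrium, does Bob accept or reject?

Work out Bob's continuation value if the offer is rejected.
Round 3 (Alice proposes): Bob gets 29 if talks fail, so Alice offers 29 and keeps 971.
Round 2 (Bob proposes): Alice can get 971 next round, worth 0.8 × 971 = 776.8 now. Bob offers 776.8 and keeps 1000 − 776.8 = 223.2.
So by rejecting in round 1, Bob gets 223.2 next round, worth 0.8 × 223.2 = 178.56 now.
Offer 228 ≥ 178.56, so Bob accepts.

Accept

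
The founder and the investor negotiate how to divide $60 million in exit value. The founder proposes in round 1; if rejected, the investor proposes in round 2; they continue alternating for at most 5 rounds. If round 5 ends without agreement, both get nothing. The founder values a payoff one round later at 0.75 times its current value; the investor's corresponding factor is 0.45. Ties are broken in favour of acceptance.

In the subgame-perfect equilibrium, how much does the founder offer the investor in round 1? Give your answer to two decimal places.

9.03

Round 5 (the founder proposes): rejection yields 0 for the investor; the founder offers 0 and keeps 60.
Round 4 (the investor proposes): the founder can get 60 next round, worth 0.75 × 60 = 45 now. The investor offers 45 and keeps 60 − 45 = 15.
Round 3 (the founder proposes): the investor can get 15 next round, worth 0.45 × 15 = 6.75 now. The founder offers 6.75 and keeps 60 − 6.75 = 53.25.
Round 2 (the investor proposes): the founder can get 53.25 next round, worth 0.75 × 53.25 = 39.9375 now. The investor offers 39.9375 and keeps 60 − 39.9375 = 20.0625.
Round 1 (the founder proposes): the investor can get 20.0625 next round, worth 0.45 × 20.0625 = 9.028125 now, so the founder offers 9.028125, keeping 50.971875.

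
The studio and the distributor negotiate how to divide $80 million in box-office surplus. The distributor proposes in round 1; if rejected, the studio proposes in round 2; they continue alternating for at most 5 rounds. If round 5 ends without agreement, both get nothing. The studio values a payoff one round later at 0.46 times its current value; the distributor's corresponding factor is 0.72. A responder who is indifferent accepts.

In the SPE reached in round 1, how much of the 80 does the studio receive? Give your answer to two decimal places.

13.72

Round 5 (the distributor proposes): rejection yields 0 for the studio; the distributor offers 0 and keeps 80.
Round 4 (the studio proposes): the distributor can get 80 next round, worth 0.72 × 80 = 57.6 now; the studio offers that and keeps 22.4.
Round 3 (the distributor proposes): the studio can get 22.4 next round, worth 0.46 × 22.4 = 10.304 now; the distributor offers that and keeps 69.696.
Round 2 (the studio proposes): the distributor can get 69.696 next round, worth 0.72 × 69.696 = 50.18112 now. The studio offers 50.18112 and keeps 80 − 50.18112 = 29.81888.
Round 1 (the distributor proposes): the studio can get 29.81888 next round, worth 0.46 × 29.81888 = 13.7166848 now, so the distributor offers 13.7166848, keeping 66.2833152.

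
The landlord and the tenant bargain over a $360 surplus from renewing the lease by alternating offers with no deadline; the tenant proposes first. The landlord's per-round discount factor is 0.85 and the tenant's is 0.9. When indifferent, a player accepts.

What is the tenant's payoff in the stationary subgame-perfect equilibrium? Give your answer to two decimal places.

229.79

When the tenant proposes, the landlord accepts any offer worth at least 0.85 times what the landlord would get by proposing next round; and vice versa.
This gives x = 360 − 0.85y and y = 360 − 0.9x, where x and y are each side's share when it proposes.
Hence (1 − 0.85·0.9)x = 360(1 − 0.85), i.e. 0.235·x = 54.
x ≈ 229.7872; the landlord's share is 360 − x ≈ 130.2128.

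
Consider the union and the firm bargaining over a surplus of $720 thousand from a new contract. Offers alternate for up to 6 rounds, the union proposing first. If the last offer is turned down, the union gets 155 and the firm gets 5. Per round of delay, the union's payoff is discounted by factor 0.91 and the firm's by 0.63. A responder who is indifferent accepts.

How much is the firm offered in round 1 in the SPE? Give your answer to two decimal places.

181.22

Work backward from the last round.
Round 6 (the firm proposes): the union gets 155 if talks fail, so the firm offers 155 and keeps 565.
Round 5 (the union proposes): the firm can get 565 next round, worth 0.63 × 565 = 355.95 now; the union offers that and keeps 364.05.
Round 4 (the firm proposes): the union can get 364.05 next round, worth 0.91 × 364.05 = 331.2855 now; the firm offers that and keeps 388.7145.
Round 3 (the union proposes): the firm can get 388.7145 next round, worth 0.63 × 388.7145 = 244.890135 now, so the union offers 244.890135, keeping 475.109865.
Round 2 (the firm proposes): the union can get 475.109865 next round, worth 0.91 × 475.109865 = 432.34997715 now; the firm offers that and keeps 287.65002285.
Round 1 (the union proposes): the firm can get 287.65002285 next round, worth 0.63 × 287.65002285 = 181.2195143955 now. The union offers 181.2195143955 and keeps 720 − 181.2195143955 = 538.7804856045.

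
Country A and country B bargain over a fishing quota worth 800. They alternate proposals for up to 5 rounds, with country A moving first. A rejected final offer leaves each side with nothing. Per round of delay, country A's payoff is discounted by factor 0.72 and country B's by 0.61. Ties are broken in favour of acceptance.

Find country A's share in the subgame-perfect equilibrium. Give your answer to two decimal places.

603.35

Round 5 (country A proposes): country B will accept anything ≥ 0, so country A offers 0 and keeps 800.
Round 4 (country B proposes): country A can get 800 next round, worth 0.72 × 800 = 576 now; country B offers that and keeps 224.
Round 3 (country A proposes): country B can get 224 next round, worth 0.61 × 224 = 136.64 now; country A offers that and keeps 663.36.
Round 2 (country B proposes): country A can get 663.36 next round, worth 0.72 × 663.36 = 477.6192 now. Country B offers 477.6192 and keeps 800 − 477.6192 = 322.3808.
Round 1 (country A proposes): country B can get 322.3808 next round, worth 0.61 × 322.3808 = 196.652288 now. Country A offers 196.652288 and keeps 800 − 196.652288 = 603.347712.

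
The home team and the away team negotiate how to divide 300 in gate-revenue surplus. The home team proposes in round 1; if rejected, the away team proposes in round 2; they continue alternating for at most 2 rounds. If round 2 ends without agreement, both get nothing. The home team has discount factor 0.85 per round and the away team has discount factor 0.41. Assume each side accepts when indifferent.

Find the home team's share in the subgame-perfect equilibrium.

Solve by backward induction from round 2.
Round 2 (the away team proposes): the home team will accept anything ≥ 0, so the away team offers 0 and keeps 300.
Round 1 (the home team proposes): the away team can get 300 next round, worth 0.41 × 300 = 123 now, so the home team offers 123, keeping 177.

177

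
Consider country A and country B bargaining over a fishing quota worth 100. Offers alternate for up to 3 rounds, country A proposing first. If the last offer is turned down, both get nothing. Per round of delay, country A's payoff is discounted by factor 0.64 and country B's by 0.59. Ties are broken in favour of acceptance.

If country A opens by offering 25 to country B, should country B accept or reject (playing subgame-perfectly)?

Work out country B's continuation value if the offer is rejected.
Round 3 (country A proposes): rejection yields 0 for country B; country A offers 0 and keeps 100.
Round 2 (country B proposes): country A can get 100 next round, worth 0.64 × 100 = 64 now; country B offers that and keeps 36.
So by rejecting in round 1, country B gets 36 next round, worth 0.59 × 36 = 21.24 now.
Offer 25 ≥ 21.24, so country B accepts.

Accept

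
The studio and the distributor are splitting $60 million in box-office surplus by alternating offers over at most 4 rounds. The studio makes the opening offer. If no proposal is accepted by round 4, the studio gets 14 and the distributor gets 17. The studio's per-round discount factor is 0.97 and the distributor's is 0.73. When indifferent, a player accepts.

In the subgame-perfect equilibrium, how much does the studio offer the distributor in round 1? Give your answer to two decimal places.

Round 4 (the distributor proposes): the studio gets 14 if talks fail, so the distributor offers 14 and keeps 46.
Round 3 (the studio proposes): the distributor can get 46 next round, worth 0.73 × 46 = 33.58 now, so the studio offers 33.58, keeping 26.42.
Round 2 (the distributor proposes): the studio can get 26.42 next round, worth 0.97 × 26.42 = 25.6274 now; the distributor offers that and keeps 34.3726.
Round 1 (the studio proposes): the distributor can get 34.3726 next round, worth 0.73 × 34.3726 = 25.091998 now. The studio offers 25.091998 and keeps 60 − 25.091998 = 34.908002.

25.09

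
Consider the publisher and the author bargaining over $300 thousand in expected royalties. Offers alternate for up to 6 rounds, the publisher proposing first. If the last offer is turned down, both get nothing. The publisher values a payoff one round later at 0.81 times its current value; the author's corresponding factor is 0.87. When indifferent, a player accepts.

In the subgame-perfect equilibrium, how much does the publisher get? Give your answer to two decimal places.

Round 6 (the author proposes): the publisher will accept anything ≥ 0, so the author offers 0 and keeps 300.
Round 5 (the publisher proposes): the author can get 300 next round, worth 0.87 × 300 = 261 now; the publisher offers that and keeps 39.
Round 4 (the author proposes): the publisher can get 39 next round, worth 0.81 × 39 = 31.59 now; the author offers that and keeps 268.41.
Round 3 (the publisher proposes): the author can get 268.41 next round, worth 0.87 × 268.41 = 233.5167 now, so the publisher offers 233.5167, keeping 66.4833.
Round 2 (the author proposes): the publisher can get 66.4833 next round, worth 0.81 × 66.4833 = 53.851473 now, so the author offers 53.851473, keeping 246.148527.
Round 1 (the publisher proposes): the author can get 246.148527 next round, worth 0.87 × 246.148527 = 214.14921849 now. The publisher offers 214.14921849 and keeps 300 − 214.14921849 = 85.85078151.

85.85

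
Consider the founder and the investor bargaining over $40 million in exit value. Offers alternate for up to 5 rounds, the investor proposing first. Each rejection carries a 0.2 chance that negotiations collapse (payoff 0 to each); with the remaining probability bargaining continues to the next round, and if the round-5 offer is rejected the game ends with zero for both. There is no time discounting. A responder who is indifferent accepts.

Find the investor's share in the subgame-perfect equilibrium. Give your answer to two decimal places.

Round 5 (the investor proposes): the founder will accept anything ≥ 0, so the investor offers 0 and keeps 40.
Round 4 (the founder proposes): rejecting gives the investor an expected 0.8 × 40 = 32. The founder offers 32 and keeps 40 − 32 = 8.
Round 3 (the investor proposes): rejecting gives the founder an expected 0.8 × 8 = 6.4, so the investor offers 6.4, keeping 33.6.
Round 2 (the founder proposes): rejecting gives the investor an expected 0.8 × 33.6 = 26.88, so the founder offers 26.88, keeping 13.12.
Round 1 (the investor proposes): rejecting gives the founder an expected 0.8 × 13.12 = 10.496; the investor offers that and keeps 29.504.

29.50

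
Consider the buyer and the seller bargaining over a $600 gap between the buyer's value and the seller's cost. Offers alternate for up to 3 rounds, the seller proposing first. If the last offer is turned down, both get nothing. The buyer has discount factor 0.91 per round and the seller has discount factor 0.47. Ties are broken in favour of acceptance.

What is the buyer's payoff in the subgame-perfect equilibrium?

289.38

By backward induction:
Round 3 (the seller proposes): rejection yields 0 for the buyer; the seller offers 0 and keeps 600.
Round 2 (the buyer proposes): the seller can get 600 next round, worth 0.47 × 600 = 282 now. The buyer offers 282 and keeps 600 − 282 = 318.
Round 1 (the seller proposes): the buyer can get 318 next round, worth 0.91 × 318 = 289.38 now, so the seller offers 289.38, keeping 310.62.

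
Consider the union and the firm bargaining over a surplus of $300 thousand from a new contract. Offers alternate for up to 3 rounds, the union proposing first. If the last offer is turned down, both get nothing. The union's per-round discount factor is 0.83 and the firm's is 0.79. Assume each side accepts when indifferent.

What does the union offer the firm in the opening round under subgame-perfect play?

Round 3 (the union proposes): the firm will accept anything ≥ 0, so the union offers 0 and keeps 300.
Round 2 (the firm proposes): the union can get 300 next round, worth 0.83 × 300 = 249 now, so the firm offers 249, keeping 51.
Round 1 (the union proposes): the firm can get 51 next round, worth 0.79 × 51 = 40.29 now. The union offers 40.29 and keeps 300 − 40.29 = 259.71.

40.29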